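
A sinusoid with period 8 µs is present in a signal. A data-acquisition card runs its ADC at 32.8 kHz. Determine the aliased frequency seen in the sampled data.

T = 8 µs → f = 1/T = 125 kHz.
125 kHz mod fs = 26.6 kHz.
26.6 kHz > fs/2 = 16.4 kHz, folds to fs − 26.6 kHz = 6.2 kHz.

6.2 kHz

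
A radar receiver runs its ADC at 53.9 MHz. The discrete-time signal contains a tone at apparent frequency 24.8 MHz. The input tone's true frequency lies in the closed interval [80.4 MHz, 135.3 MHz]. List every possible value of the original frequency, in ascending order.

83 MHz, 132.6 MHz

Frequencies that alias to 24.8 MHz are k·fs ± 24.8 MHz for integer k ≥ 0.
k=0: 24.8 MHz.
k=1: 29.1 MHz, 78.7 MHz.
k=2: 83 MHz, 132.6 MHz.
k=3: 136.9 MHz, 186.5 MHz.
Within [80.4 MHz, 135.3 MHz]: 83 MHz, 132.6 MHz.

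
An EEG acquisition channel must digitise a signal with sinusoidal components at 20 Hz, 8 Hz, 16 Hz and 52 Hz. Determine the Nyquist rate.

Highest-frequency component: 52 Hz.
Nyquist rate = 2 × 52 Hz = 104 Hz.

104 Hz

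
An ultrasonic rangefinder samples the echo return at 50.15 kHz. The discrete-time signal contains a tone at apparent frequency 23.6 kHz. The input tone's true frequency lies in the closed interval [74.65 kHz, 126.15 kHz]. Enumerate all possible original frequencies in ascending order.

76.7 kHz, 123.9 kHz

Frequencies that alias to 23.6 kHz are k·fs ± 23.6 kHz for integer k ≥ 0.
k=0: 23.6 kHz.
k=1: 26.55 kHz, 73.75 kHz.
k=2: 76.7 kHz, 123.9 kHz.
k=3: 126.85 kHz, 174.05 kHz.
Within [74.65 kHz, 126.15 kHz]: 76.7 kHz, 123.9 kHz.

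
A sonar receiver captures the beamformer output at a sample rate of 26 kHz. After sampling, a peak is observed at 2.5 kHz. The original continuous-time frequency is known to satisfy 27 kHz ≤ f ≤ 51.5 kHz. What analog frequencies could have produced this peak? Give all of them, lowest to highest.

28.5 kHz, 49.5 kHz

Frequencies that alias to 2.5 kHz are k·fs ± 2.5 kHz for integer k ≥ 0.
k=0: 2.5 kHz.
k=1: 23.5 kHz, 28.5 kHz.
k=2: 49.5 kHz, 54.5 kHz.
k=3: 75.5 kHz, 80.5 kHz.
Within [27 kHz, 51.5 kHz]: 28.5 kHz, 49.5 kHz.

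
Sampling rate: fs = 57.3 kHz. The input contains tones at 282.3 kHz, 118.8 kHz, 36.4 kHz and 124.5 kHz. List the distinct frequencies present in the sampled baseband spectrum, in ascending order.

4.2 kHz, 9.9 kHz, 20.9 kHz

fs/2 = 28.65 kHz.
282.3 kHz mod fs = 53.1 kHz.
53.1 kHz > fs/2 = 28.65 kHz, folds to fs − 53.1 kHz = 4.2 kHz.
118.8 kHz mod fs = 4.2 kHz.
4.2 kHz ≤ fs/2 = 28.65 kHz, appears at 4.2 kHz.
36.4 kHz > fs/2 = 28.65 kHz, folds to fs − 36.4 kHz = 20.9 kHz.
124.5 kHz mod fs = 9.9 kHz.
9.9 kHz ≤ fs/2 = 28.65 kHz, appears at 9.9 kHz.
Distinct values: {4.2 kHz, 9.9 kHz, 20.9 kHz}.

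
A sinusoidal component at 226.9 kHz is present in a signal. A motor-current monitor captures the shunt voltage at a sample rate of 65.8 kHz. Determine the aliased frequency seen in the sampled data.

29.5 kHz

226.9 kHz mod fs = 29.5 kHz.
29.5 kHz ≤ fs/2 = 32.9 kHz, appears at 29.5 kHz.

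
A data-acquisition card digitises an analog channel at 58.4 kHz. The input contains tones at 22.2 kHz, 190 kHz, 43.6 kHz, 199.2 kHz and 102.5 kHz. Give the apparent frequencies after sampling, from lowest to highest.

fs/2 = 29.2 kHz.
22.2 kHz ≤ fs/2 = 29.2 kHz, passes unchanged.
190 kHz mod fs = 14.8 kHz.
14.8 kHz ≤ fs/2 = 29.2 kHz, appears at 14.8 kHz.
43.6 kHz > fs/2 = 29.2 kHz, folds to fs − 43.6 kHz = 14.8 kHz.
199.2 kHz mod fs = 24 kHz.
24 kHz ≤ fs/2 = 29.2 kHz, appears at 24 kHz.
102.5 kHz mod fs = 44.1 kHz.
44.1 kHz > fs/2 = 29.2 kHz, folds to fs − 44.1 kHz = 14.3 kHz.
Distinct values: {14.3 kHz, 14.8 kHz, 22.2 kHz, 24 kHz}.

14.3 kHz, 14.8 kHz, 22.2 kHz, 24 kHz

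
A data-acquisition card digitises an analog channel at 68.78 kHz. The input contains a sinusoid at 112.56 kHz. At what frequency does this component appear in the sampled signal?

25 kHz

112.56 kHz mod fs = 43.78 kHz.
43.78 kHz > fs/2 = 34.39 kHz, folds to fs − 43.78 kHz = 25 kHz.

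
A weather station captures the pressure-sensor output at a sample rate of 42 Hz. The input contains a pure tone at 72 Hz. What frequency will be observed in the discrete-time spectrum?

72 Hz mod fs = 30 Hz.
30 Hz > fs/2 = 21 Hz, folds to fs − 30 Hz = 12 Hz.

12 Hz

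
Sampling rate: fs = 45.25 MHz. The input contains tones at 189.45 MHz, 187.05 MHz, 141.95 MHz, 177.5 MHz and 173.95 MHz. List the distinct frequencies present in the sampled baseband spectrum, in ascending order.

fs/2 = 22.625 MHz.
189.45 MHz mod fs = 8.45 MHz.
8.45 MHz ≤ fs/2 = 22.625 MHz, appears at 8.45 MHz.
187.05 MHz mod fs = 6.05 MHz.
6.05 MHz ≤ fs/2 = 22.625 MHz, appears at 6.05 MHz.
141.95 MHz mod fs = 6.2 MHz.
6.2 MHz ≤ fs/2 = 22.625 MHz, appears at 6.2 MHz.
177.5 MHz mod fs = 41.75 MHz.
41.75 MHz > fs/2 = 22.625 MHz, folds to fs − 41.75 MHz = 3.5 MHz.
173.95 MHz mod fs = 38.2 MHz.
38.2 MHz > fs/2 = 22.625 MHz, folds to fs − 38.2 MHz = 7.05 MHz.
Distinct values: {3.5 MHz, 6.05 MHz, 6.2 MHz, 7.05 MHz, 8.45 MHz}.

3.5 MHz, 6.05 MHz, 6.2 MHz, 7.05 MHz, 8.45 MHz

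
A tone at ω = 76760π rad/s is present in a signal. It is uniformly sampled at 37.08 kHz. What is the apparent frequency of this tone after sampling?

1.3 kHz

ω = 76760π rad/s → f = ω/(2π) = 38380 Hz = 38.38 kHz.
38.38 kHz mod fs = 1.3 kHz.
1.3 kHz ≤ fs/2 = 18.54 kHz, appears at 1.3 kHz.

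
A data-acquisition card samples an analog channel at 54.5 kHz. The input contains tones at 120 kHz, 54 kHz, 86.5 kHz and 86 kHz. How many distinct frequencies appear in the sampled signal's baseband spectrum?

4

fs/2 = 27.25 kHz.
120 kHz mod fs = 11 kHz.
11 kHz ≤ fs/2 = 27.25 kHz, appears at 11 kHz.
54 kHz > fs/2 = 27.25 kHz, folds to fs − 54 kHz = 0.5 kHz.
86.5 kHz mod fs = 32 kHz.
32 kHz > fs/2 = 27.25 kHz, folds to fs − 32 kHz = 22.5 kHz.
86 kHz mod fs = 31.5 kHz.
31.5 kHz > fs/2 = 27.25 kHz, folds to fs − 31.5 kHz = 23 kHz.
Distinct values: {0.5 kHz, 11 kHz, 22.5 kHz, 23 kHz} → 4.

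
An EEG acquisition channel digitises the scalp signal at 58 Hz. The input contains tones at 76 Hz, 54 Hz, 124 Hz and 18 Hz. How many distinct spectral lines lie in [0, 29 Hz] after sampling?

fs/2 = 29 Hz.
76 Hz mod fs = 18 Hz.
18 Hz ≤ fs/2 = 29 Hz, appears at 18 Hz.
54 Hz > fs/2 = 29 Hz, folds to fs − 54 Hz = 4 Hz.
124 Hz mod fs = 8 Hz.
8 Hz ≤ fs/2 = 29 Hz, appears at 8 Hz.
18 Hz ≤ fs/2 = 29 Hz, passes unchanged.
Distinct values: {4 Hz, 8 Hz, 18 Hz} → 3.

3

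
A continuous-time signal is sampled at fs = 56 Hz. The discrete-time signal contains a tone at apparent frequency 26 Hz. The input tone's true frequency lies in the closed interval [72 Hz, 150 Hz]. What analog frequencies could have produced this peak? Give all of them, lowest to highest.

Frequencies that alias to 26 Hz are k·fs ± 26 Hz for integer k ≥ 0.
k=0: 26 Hz.
k=1: 30 Hz, 82 Hz.
k=2: 86 Hz, 138 Hz.
k=3: 142 Hz, 194 Hz.
k=4: 198 Hz, 250 Hz.
Within [72 Hz, 150 Hz]: 82 Hz, 86 Hz, 138 Hz, 142 Hz.

82 Hz, 86 Hz, 138 Hz, 142 Hz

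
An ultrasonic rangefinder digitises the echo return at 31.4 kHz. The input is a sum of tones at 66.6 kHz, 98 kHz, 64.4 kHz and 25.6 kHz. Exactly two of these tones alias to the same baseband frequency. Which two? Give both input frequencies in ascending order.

fs/2 = 15.7 kHz.
66.6 kHz mod fs = 3.8 kHz.
3.8 kHz ≤ fs/2 = 15.7 kHz, appears at 3.8 kHz.
98 kHz mod fs = 3.8 kHz.
3.8 kHz ≤ fs/2 = 15.7 kHz, appears at 3.8 kHz.
64.4 kHz mod fs = 1.6 kHz.
1.6 kHz ≤ fs/2 = 15.7 kHz, appears at 1.6 kHz.
25.6 kHz > fs/2 = 15.7 kHz, folds to fs − 25.6 kHz = 5.8 kHz.
66.6 kHz and 98 kHz both map to 3.8 kHz.

66.6 kHz, 98 kHz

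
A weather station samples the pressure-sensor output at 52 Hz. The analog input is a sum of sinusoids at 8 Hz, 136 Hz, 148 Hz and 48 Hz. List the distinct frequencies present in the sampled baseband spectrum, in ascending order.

fs/2 = 26 Hz.
8 Hz ≤ fs/2 = 26 Hz, passes unchanged.
136 Hz mod fs = 32 Hz.
32 Hz > fs/2 = 26 Hz, folds to fs − 32 Hz = 20 Hz.
148 Hz mod fs = 44 Hz.
44 Hz > fs/2 = 26 Hz, folds to fs − 44 Hz = 8 Hz.
48 Hz > fs/2 = 26 Hz, folds to fs − 48 Hz = 4 Hz.
Distinct values: {4 Hz, 8 Hz, 20 Hz}.

4 Hz, 8 Hz, 20 Hz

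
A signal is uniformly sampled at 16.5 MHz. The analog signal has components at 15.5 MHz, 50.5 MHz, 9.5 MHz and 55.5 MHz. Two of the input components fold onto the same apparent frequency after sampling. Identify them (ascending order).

15.5 MHz, 50.5 MHz

fs/2 = 8.25 MHz.
15.5 MHz > fs/2 = 8.25 MHz, folds to fs − 15.5 MHz = 1 MHz.
50.5 MHz mod fs = 1 MHz.
1 MHz ≤ fs/2 = 8.25 MHz, appears at 1 MHz.
9.5 MHz > fs/2 = 8.25 MHz, folds to fs − 9.5 MHz = 7 MHz.
55.5 MHz mod fs = 6 MHz.
6 MHz ≤ fs/2 = 8.25 MHz, appears at 6 MHz.
15.5 MHz and 50.5 MHz both map to 1 MHz.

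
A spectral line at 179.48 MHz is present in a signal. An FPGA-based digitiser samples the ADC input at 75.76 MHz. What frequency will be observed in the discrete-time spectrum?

179.48 MHz mod fs = 27.96 MHz.
27.96 MHz ≤ fs/2 = 37.88 MHz, appears at 27.96 MHz.

27.96 MHz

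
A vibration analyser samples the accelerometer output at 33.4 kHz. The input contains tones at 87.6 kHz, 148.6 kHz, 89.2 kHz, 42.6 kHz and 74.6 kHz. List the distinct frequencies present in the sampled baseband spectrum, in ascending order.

7.8 kHz, 9.2 kHz, 11 kHz, 12.6 kHz, 15 kHz

fs/2 = 16.7 kHz.
87.6 kHz mod fs = 20.8 kHz.
20.8 kHz > fs/2 = 16.7 kHz, folds to fs − 20.8 kHz = 12.6 kHz.
148.6 kHz mod fs = 15 kHz.
15 kHz ≤ fs/2 = 16.7 kHz, appears at 15 kHz.
89.2 kHz mod fs = 22.4 kHz.
22.4 kHz > fs/2 = 16.7 kHz, folds to fs − 22.4 kHz = 11 kHz.
42.6 kHz mod fs = 9.2 kHz.
9.2 kHz ≤ fs/2 = 16.7 kHz, appears at 9.2 kHz.
74.6 kHz mod fs = 7.8 kHz.
7.8 kHz ≤ fs/2 = 16.7 kHz, appears at 7.8 kHz.
Distinct values: {7.8 kHz, 9.2 kHz, 11 kHz, 12.6 kHz, 15 kHz}.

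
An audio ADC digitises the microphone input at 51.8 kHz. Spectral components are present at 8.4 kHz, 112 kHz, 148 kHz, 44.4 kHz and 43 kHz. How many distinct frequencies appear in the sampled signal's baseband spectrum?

3

fs/2 = 25.9 kHz.
8.4 kHz ≤ fs/2 = 25.9 kHz, passes unchanged.
112 kHz mod fs = 8.4 kHz.
8.4 kHz ≤ fs/2 = 25.9 kHz, appears at 8.4 kHz.
148 kHz mod fs = 44.4 kHz.
44.4 kHz > fs/2 = 25.9 kHz, folds to fs − 44.4 kHz = 7.4 kHz.
44.4 kHz > fs/2 = 25.9 kHz, folds to fs − 44.4 kHz = 7.4 kHz.
43 kHz > fs/2 = 25.9 kHz, folds to fs − 43 kHz = 8.8 kHz.
Distinct values: {7.4 kHz, 8.4 kHz, 8.8 kHz} → 3.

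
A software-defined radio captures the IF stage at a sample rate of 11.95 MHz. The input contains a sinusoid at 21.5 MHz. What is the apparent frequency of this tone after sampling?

2.4 MHz

21.5 MHz mod fs = 9.55 MHz.
9.55 MHz > fs/2 = 5.975 MHz, folds to fs − 9.55 MHz = 2.4 MHz.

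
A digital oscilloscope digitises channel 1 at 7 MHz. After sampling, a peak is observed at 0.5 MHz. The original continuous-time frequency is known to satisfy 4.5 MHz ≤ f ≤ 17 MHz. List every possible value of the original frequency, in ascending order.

6.5 MHz, 7.5 MHz, 13.5 MHz, 14.5 MHz

Frequencies that alias to 0.5 MHz are k·fs ± 0.5 MHz for integer k ≥ 0.
k=0: 0.5 MHz.
k=1: 6.5 MHz, 7.5 MHz.
k=2: 13.5 MHz, 14.5 MHz.
k=3: 20.5 MHz, 21.5 MHz.
Within [4.5 MHz, 17 MHz]: 6.5 MHz, 7.5 MHz, 13.5 MHz, 14.5 MHz.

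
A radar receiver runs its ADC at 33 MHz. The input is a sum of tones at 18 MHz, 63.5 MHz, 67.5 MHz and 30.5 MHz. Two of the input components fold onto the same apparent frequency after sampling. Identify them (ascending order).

30.5 MHz, 63.5 MHz

fs/2 = 16.5 MHz.
18 MHz > fs/2 = 16.5 MHz, folds to fs − 18 MHz = 15 MHz.
63.5 MHz mod fs = 30.5 MHz.
30.5 MHz > fs/2 = 16.5 MHz, folds to fs − 30.5 MHz = 2.5 MHz.
67.5 MHz mod fs = 1.5 MHz.
1.5 MHz ≤ fs/2 = 16.5 MHz, appears at 1.5 MHz.
30.5 MHz > fs/2 = 16.5 MHz, folds to fs − 30.5 MHz = 2.5 MHz.
30.5 MHz and 63.5 MHz both map to 2.5 MHz.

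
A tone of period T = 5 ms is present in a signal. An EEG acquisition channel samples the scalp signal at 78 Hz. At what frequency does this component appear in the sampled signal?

34 Hz

T = 5 ms → f = 1/T = 200 Hz.
200 Hz mod fs = 44 Hz.
44 Hz > fs/2 = 39 Hz, folds to fs − 44 Hz = 34 Hz.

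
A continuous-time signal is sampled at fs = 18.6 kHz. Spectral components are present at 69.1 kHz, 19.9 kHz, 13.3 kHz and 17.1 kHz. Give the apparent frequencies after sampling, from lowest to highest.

fs/2 = 9.3 kHz.
69.1 kHz mod fs = 13.3 kHz.
13.3 kHz > fs/2 = 9.3 kHz, folds to fs − 13.3 kHz = 5.3 kHz.
19.9 kHz mod fs = 1.3 kHz.
1.3 kHz ≤ fs/2 = 9.3 kHz, appears at 1.3 kHz.
13.3 kHz > fs/2 = 9.3 kHz, folds to fs − 13.3 kHz = 5.3 kHz.
17.1 kHz > fs/2 = 9.3 kHz, folds to fs − 17.1 kHz = 1.5 kHz.
Distinct values: {1.3 kHz, 1.5 kHz, 5.3 kHz}.

1.3 kHz, 1.5 kHz, 5.3 kHz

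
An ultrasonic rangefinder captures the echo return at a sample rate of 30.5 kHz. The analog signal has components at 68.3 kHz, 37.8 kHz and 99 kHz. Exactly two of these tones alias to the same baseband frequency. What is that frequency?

7.3 kHz

fs/2 = 15.25 kHz.
68.3 kHz mod fs = 7.3 kHz.
7.3 kHz ≤ fs/2 = 15.25 kHz, appears at 7.3 kHz.
37.8 kHz mod fs = 7.3 kHz.
7.3 kHz ≤ fs/2 = 15.25 kHz, appears at 7.3 kHz.
99 kHz mod fs = 7.5 kHz.
7.5 kHz ≤ fs/2 = 15.25 kHz, appears at 7.5 kHz.
37.8 kHz and 68.3 kHz both map to 7.3 kHz.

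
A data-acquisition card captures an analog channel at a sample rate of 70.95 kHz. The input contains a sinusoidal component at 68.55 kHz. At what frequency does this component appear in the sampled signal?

68.55 kHz > fs/2 = 35.475 kHz, folds to fs − 68.55 kHz = 2.4 kHz.

2.4 kHz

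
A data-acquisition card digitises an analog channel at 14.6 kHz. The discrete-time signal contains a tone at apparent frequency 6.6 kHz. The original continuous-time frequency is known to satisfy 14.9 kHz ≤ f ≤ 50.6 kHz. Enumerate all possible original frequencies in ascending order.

Frequencies that alias to 6.6 kHz are k·fs ± 6.6 kHz for integer k ≥ 0.
k=0: 6.6 kHz.
k=1: 8 kHz, 21.2 kHz.
k=2: 22.6 kHz, 35.8 kHz.
k=3: 37.2 kHz, 50.4 kHz.
k=4: 51.8 kHz, 65 kHz.
Within [14.9 kHz, 50.6 kHz]: 21.2 kHz, 22.6 kHz, 35.8 kHz, 37.2 kHz, 50.4 kHz.

21.2 kHz, 22.6 kHz, 35.8 kHz, 37.2 kHz, 50.4 kHz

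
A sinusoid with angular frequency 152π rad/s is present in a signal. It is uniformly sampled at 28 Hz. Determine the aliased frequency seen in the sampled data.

8 Hz

ω = 152π rad/s → f = ω/(2π) = 76 Hz.
76 Hz mod fs = 20 Hz.
20 Hz > fs/2 = 14 Hz, folds to fs − 20 Hz = 8 Hz.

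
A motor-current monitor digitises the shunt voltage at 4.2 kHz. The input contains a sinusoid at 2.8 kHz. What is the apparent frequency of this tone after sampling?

1.4 kHz

2.8 kHz > fs/2 = 2.1 kHz, folds to fs − 2.8 kHz = 1.4 kHz.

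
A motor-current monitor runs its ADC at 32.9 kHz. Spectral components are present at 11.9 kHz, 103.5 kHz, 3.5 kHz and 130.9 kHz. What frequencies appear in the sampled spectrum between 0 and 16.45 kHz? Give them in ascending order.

fs/2 = 16.45 kHz.
11.9 kHz ≤ fs/2 = 16.45 kHz, passes unchanged.
103.5 kHz mod fs = 4.8 kHz.
4.8 kHz ≤ fs/2 = 16.45 kHz, appears at 4.8 kHz.
3.5 kHz ≤ fs/2 = 16.45 kHz, passes unchanged.
130.9 kHz mod fs = 32.2 kHz.
32.2 kHz > fs/2 = 16.45 kHz, folds to fs − 32.2 kHz = 0.7 kHz.
Distinct values: {0.7 kHz, 3.5 kHz, 4.8 kHz, 11.9 kHz}.

0.7 kHz, 3.5 kHz, 4.8 kHz, 11.9 kHz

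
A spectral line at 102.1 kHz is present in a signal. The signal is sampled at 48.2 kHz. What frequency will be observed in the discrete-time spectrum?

102.1 kHz mod fs = 5.7 kHz.
5.7 kHz ≤ fs/2 = 24.1 kHz, appears at 5.7 kHz.

5.7 kHz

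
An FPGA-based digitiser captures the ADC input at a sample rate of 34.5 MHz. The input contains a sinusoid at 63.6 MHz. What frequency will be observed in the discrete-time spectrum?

5.4 MHz

63.6 MHz mod fs = 29.1 MHz.
29.1 MHz > fs/2 = 17.25 MHz, folds to fs − 29.1 MHz = 5.4 MHz.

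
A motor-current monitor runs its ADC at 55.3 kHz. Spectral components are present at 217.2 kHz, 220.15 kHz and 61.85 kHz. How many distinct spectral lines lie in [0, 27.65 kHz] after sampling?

3

fs/2 = 27.65 kHz.
217.2 kHz mod fs = 51.3 kHz.
51.3 kHz > fs/2 = 27.65 kHz, folds to fs − 51.3 kHz = 4 kHz.
220.15 kHz mod fs = 54.25 kHz.
54.25 kHz > fs/2 = 27.65 kHz, folds to fs − 54.25 kHz = 1.05 kHz.
61.85 kHz mod fs = 6.55 kHz.
6.55 kHz ≤ fs/2 = 27.65 kHz, appears at 6.55 kHz.
Distinct values: {1.05 kHz, 4 kHz, 6.55 kHz} → 3.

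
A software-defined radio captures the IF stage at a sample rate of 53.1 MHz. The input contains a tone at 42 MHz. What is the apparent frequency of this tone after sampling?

42 MHz > fs/2 = 26.55 MHz, folds to fs − 42 MHz = 11.1 MHz.

11.1 MHz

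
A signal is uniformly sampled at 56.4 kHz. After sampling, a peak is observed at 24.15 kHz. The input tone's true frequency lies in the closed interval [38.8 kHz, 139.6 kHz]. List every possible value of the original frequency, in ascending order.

Frequencies that alias to 24.15 kHz are k·fs ± 24.15 kHz for integer k ≥ 0.
k=0: 24.15 kHz.
k=1: 32.25 kHz, 80.55 kHz.
k=2: 88.65 kHz, 136.95 kHz.
k=3: 145.05 kHz, 193.35 kHz.
Within [38.8 kHz, 139.6 kHz]: 80.55 kHz, 88.65 kHz, 136.95 kHz.

80.55 kHz, 88.65 kHz, 136.95 kHz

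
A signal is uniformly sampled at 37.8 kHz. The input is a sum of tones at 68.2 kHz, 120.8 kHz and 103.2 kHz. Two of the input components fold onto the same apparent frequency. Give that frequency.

fs/2 = 18.9 kHz.
68.2 kHz mod fs = 30.4 kHz.
30.4 kHz > fs/2 = 18.9 kHz, folds to fs − 30.4 kHz = 7.4 kHz.
120.8 kHz mod fs = 7.4 kHz.
7.4 kHz ≤ fs/2 = 18.9 kHz, appears at 7.4 kHz.
103.2 kHz mod fs = 27.6 kHz.
27.6 kHz > fs/2 = 18.9 kHz, folds to fs − 27.6 kHz = 10.2 kHz.
68.2 kHz and 120.8 kHz both map to 7.4 kHz.

7.4 kHz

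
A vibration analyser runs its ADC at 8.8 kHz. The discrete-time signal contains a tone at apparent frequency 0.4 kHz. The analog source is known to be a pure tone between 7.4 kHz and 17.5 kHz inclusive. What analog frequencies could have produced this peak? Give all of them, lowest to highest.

8.4 kHz, 9.2 kHz, 17.2 kHz

Frequencies that alias to 0.4 kHz are k·fs ± 0.4 kHz for integer k ≥ 0.
k=0: 0.4 kHz.
k=1: 8.4 kHz, 9.2 kHz.
k=2: 17.2 kHz, 18 kHz.
k=3: 26 kHz, 26.8 kHz.
Within [7.4 kHz, 17.5 kHz]: 8.4 kHz, 9.2 kHz, 17.2 kHz.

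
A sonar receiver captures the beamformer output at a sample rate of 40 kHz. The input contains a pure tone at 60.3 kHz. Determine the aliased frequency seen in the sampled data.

19.7 kHz

60.3 kHz mod fs = 20.3 kHz.
20.3 kHz > fs/2 = 20 kHz, folds to fs − 20.3 kHz = 19.7 kHz.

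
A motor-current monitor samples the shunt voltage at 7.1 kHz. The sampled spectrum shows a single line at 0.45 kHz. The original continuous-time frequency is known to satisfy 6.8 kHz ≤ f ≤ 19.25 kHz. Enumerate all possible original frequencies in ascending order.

7.55 kHz, 13.75 kHz, 14.65 kHz

Frequencies that alias to 0.45 kHz are k·fs ± 0.45 kHz for integer k ≥ 0.
k=0: 0.45 kHz.
k=1: 6.65 kHz, 7.55 kHz.
k=2: 13.75 kHz, 14.65 kHz.
k=3: 20.85 kHz, 21.75 kHz.
Within [6.8 kHz, 19.25 kHz]: 7.55 kHz, 13.75 kHz, 14.65 kHz.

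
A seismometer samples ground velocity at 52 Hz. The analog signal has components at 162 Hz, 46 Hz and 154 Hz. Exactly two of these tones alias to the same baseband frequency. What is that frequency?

6 Hz

fs/2 = 26 Hz.
162 Hz mod fs = 6 Hz.
6 Hz ≤ fs/2 = 26 Hz, appears at 6 Hz.
46 Hz > fs/2 = 26 Hz, folds to fs − 46 Hz = 6 Hz.
154 Hz mod fs = 50 Hz.
50 Hz > fs/2 = 26 Hz, folds to fs − 50 Hz = 2 Hz.
46 Hz and 162 Hz both map to 6 Hz.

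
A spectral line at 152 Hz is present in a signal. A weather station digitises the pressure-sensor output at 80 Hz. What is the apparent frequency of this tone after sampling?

152 Hz mod fs = 72 Hz.
72 Hz > fs/2 = 40 Hz, folds to fs − 72 Hz = 8 Hz.

8 Hz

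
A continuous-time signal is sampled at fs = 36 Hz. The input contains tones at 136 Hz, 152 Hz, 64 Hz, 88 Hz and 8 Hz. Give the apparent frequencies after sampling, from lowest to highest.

8 Hz, 16 Hz

fs/2 = 18 Hz.
136 Hz mod fs = 28 Hz.
28 Hz > fs/2 = 18 Hz, folds to fs − 28 Hz = 8 Hz.
152 Hz mod fs = 8 Hz.
8 Hz ≤ fs/2 = 18 Hz, appears at 8 Hz.
64 Hz mod fs = 28 Hz.
28 Hz > fs/2 = 18 Hz, folds to fs − 28 Hz = 8 Hz.
88 Hz mod fs = 16 Hz.
16 Hz ≤ fs/2 = 18 Hz, appears at 16 Hz.
8 Hz ≤ fs/2 = 18 Hz, passes unchanged.
Distinct values: {8 Hz, 16 Hz}.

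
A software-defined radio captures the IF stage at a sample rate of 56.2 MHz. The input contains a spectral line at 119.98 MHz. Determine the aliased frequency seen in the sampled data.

119.98 MHz mod fs = 7.58 MHz.
7.58 MHz ≤ fs/2 = 28.1 MHz, appears at 7.58 MHz.

7.58 MHz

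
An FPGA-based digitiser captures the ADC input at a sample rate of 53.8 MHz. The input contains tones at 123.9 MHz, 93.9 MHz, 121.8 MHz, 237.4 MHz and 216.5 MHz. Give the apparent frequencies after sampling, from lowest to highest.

fs/2 = 26.9 MHz.
123.9 MHz mod fs = 16.3 MHz.
16.3 MHz ≤ fs/2 = 26.9 MHz, appears at 16.3 MHz.
93.9 MHz mod fs = 40.1 MHz.
40.1 MHz > fs/2 = 26.9 MHz, folds to fs − 40.1 MHz = 13.7 MHz.
121.8 MHz mod fs = 14.2 MHz.
14.2 MHz ≤ fs/2 = 26.9 MHz, appears at 14.2 MHz.
237.4 MHz mod fs = 22.2 MHz.
22.2 MHz ≤ fs/2 = 26.9 MHz, appears at 22.2 MHz.
216.5 MHz mod fs = 1.3 MHz.
1.3 MHz ≤ fs/2 = 26.9 MHz, appears at 1.3 MHz.
Distinct values: {1.3 MHz, 13.7 MHz, 14.2 MHz, 16.3 MHz, 22.2 MHz}.

1.3 MHz, 13.7 MHz, 14.2 MHz, 16.3 MHz, 22.2 MHz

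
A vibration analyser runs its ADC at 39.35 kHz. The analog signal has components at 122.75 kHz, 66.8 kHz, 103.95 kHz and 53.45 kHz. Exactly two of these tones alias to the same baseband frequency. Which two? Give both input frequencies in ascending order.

fs/2 = 19.675 kHz.
122.75 kHz mod fs = 4.7 kHz.
4.7 kHz ≤ fs/2 = 19.675 kHz, appears at 4.7 kHz.
66.8 kHz mod fs = 27.45 kHz.
27.45 kHz > fs/2 = 19.675 kHz, folds to fs − 27.45 kHz = 11.9 kHz.
103.95 kHz mod fs = 25.25 kHz.
25.25 kHz > fs/2 = 19.675 kHz, folds to fs − 25.25 kHz = 14.1 kHz.
53.45 kHz mod fs = 14.1 kHz.
14.1 kHz ≤ fs/2 = 19.675 kHz, appears at 14.1 kHz.
53.45 kHz and 103.95 kHz both map to 14.1 kHz.

53.45 kHz, 103.95 kHz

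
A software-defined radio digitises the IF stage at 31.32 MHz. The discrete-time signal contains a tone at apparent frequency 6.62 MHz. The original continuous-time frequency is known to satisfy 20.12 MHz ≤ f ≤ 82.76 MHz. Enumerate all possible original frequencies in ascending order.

24.7 MHz, 37.94 MHz, 56.02 MHz, 69.26 MHz

Frequencies that alias to 6.62 MHz are k·fs ± 6.62 MHz for integer k ≥ 0.
k=0: 6.62 MHz.
k=1: 24.7 MHz, 37.94 MHz.
k=2: 56.02 MHz, 69.26 MHz.
k=3: 87.34 MHz, 100.58 MHz.
Within [20.12 MHz, 82.76 MHz]: 24.7 MHz, 37.94 MHz, 56.02 MHz, 69.26 MHz.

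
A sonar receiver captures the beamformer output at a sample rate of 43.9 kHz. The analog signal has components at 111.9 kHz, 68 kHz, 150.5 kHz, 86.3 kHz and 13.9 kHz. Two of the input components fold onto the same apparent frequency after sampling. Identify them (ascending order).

68 kHz, 111.9 kHz

fs/2 = 21.95 kHz.
111.9 kHz mod fs = 24.1 kHz.
24.1 kHz > fs/2 = 21.95 kHz, folds to fs − 24.1 kHz = 19.8 kHz.
68 kHz mod fs = 24.1 kHz.
24.1 kHz > fs/2 = 21.95 kHz, folds to fs − 24.1 kHz = 19.8 kHz.
150.5 kHz mod fs = 18.8 kHz.
18.8 kHz ≤ fs/2 = 21.95 kHz, appears at 18.8 kHz.
86.3 kHz mod fs = 42.4 kHz.
42.4 kHz > fs/2 = 21.95 kHz, folds to fs − 42.4 kHz = 1.5 kHz.
13.9 kHz ≤ fs/2 = 21.95 kHz, passes unchanged.
68 kHz and 111.9 kHz both map to 19.8 kHz.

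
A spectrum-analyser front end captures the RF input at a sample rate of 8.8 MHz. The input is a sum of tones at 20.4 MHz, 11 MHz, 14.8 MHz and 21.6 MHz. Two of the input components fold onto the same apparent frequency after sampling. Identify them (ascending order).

fs/2 = 4.4 MHz.
20.4 MHz mod fs = 2.8 MHz.
2.8 MHz ≤ fs/2 = 4.4 MHz, appears at 2.8 MHz.
11 MHz mod fs = 2.2 MHz.
2.2 MHz ≤ fs/2 = 4.4 MHz, appears at 2.2 MHz.
14.8 MHz mod fs = 6 MHz.
6 MHz > fs/2 = 4.4 MHz, folds to fs − 6 MHz = 2.8 MHz.
21.6 MHz mod fs = 4 MHz.
4 MHz ≤ fs/2 = 4.4 MHz, appears at 4 MHz.
14.8 MHz and 20.4 MHz both map to 2.8 MHz.

14.8 MHz, 20.4 MHz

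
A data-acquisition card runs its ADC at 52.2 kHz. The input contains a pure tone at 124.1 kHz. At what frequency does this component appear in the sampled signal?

124.1 kHz mod fs = 19.7 kHz.
19.7 kHz ≤ fs/2 = 26.1 kHz, appears at 19.7 kHz.

19.7 kHz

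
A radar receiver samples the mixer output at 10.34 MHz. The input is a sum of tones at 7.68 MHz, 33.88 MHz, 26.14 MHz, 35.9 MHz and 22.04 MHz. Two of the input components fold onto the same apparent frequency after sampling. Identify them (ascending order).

26.14 MHz, 35.9 MHz

fs/2 = 5.17 MHz.
7.68 MHz > fs/2 = 5.17 MHz, folds to fs − 7.68 MHz = 2.66 MHz.
33.88 MHz mod fs = 2.86 MHz.
2.86 MHz ≤ fs/2 = 5.17 MHz, appears at 2.86 MHz.
26.14 MHz mod fs = 5.46 MHz.
5.46 MHz > fs/2 = 5.17 MHz, folds to fs − 5.46 MHz = 4.88 MHz.
35.9 MHz mod fs = 4.88 MHz.
4.88 MHz ≤ fs/2 = 5.17 MHz, appears at 4.88 MHz.
22.04 MHz mod fs = 1.36 MHz.
1.36 MHz ≤ fs/2 = 5.17 MHz, appears at 1.36 MHz.
26.14 MHz and 35.9 MHz both map to 4.88 MHz.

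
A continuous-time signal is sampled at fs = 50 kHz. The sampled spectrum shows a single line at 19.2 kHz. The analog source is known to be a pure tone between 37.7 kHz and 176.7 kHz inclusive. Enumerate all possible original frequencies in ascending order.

69.2 kHz, 80.8 kHz, 119.2 kHz, 130.8 kHz, 169.2 kHz

Frequencies that alias to 19.2 kHz are k·fs ± 19.2 kHz for integer k ≥ 0.
k=0: 19.2 kHz.
k=1: 30.8 kHz, 69.2 kHz.
k=2: 80.8 kHz, 119.2 kHz.
k=3: 130.8 kHz, 169.2 kHz.
k=4: 180.8 kHz, 219.2 kHz.
Within [37.7 kHz, 176.7 kHz]: 69.2 kHz, 80.8 kHz, 119.2 kHz, 130.8 kHz, 169.2 kHz.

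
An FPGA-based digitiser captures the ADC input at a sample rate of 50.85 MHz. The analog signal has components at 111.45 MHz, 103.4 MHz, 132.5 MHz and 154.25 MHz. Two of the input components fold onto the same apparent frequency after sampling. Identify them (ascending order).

103.4 MHz, 154.25 MHz

fs/2 = 25.425 MHz.
111.45 MHz mod fs = 9.75 MHz.
9.75 MHz ≤ fs/2 = 25.425 MHz, appears at 9.75 MHz.
103.4 MHz mod fs = 1.7 MHz.
1.7 MHz ≤ fs/2 = 25.425 MHz, appears at 1.7 MHz.
132.5 MHz mod fs = 30.8 MHz.
30.8 MHz > fs/2 = 25.425 MHz, folds to fs − 30.8 MHz = 20.05 MHz.
154.25 MHz mod fs = 1.7 MHz.
1.7 MHz ≤ fs/2 = 25.425 MHz, appears at 1.7 MHz.
103.4 MHz and 154.25 MHz both map to 1.7 MHz.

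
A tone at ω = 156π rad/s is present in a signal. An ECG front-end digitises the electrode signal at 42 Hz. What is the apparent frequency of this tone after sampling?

ω = 156π rad/s → f = ω/(2π) = 78 Hz.
78 Hz mod fs = 36 Hz.
36 Hz > fs/2 = 21 Hz, folds to fs − 36 Hz = 6 Hz.

6 Hz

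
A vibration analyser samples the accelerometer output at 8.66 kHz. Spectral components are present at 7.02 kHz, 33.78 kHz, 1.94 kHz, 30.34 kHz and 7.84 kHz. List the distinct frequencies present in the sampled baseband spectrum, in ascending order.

fs/2 = 4.33 kHz.
7.02 kHz > fs/2 = 4.33 kHz, folds to fs − 7.02 kHz = 1.64 kHz.
33.78 kHz mod fs = 7.8 kHz.
7.8 kHz > fs/2 = 4.33 kHz, folds to fs − 7.8 kHz = 0.86 kHz.
1.94 kHz ≤ fs/2 = 4.33 kHz, passes unchanged.
30.34 kHz mod fs = 4.36 kHz.
4.36 kHz > fs/2 = 4.33 kHz, folds to fs − 4.36 kHz = 4.3 kHz.
7.84 kHz > fs/2 = 4.33 kHz, folds to fs − 7.84 kHz = 0.82 kHz.
Distinct values: {0.82 kHz, 0.86 kHz, 1.64 kHz, 1.94 kHz, 4.3 kHz}.

0.82 kHz, 0.86 kHz, 1.64 kHz, 1.94 kHz, 4.3 kHz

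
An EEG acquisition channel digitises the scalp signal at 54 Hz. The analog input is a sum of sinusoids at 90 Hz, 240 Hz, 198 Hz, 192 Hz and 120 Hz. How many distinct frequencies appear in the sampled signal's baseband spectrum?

fs/2 = 27 Hz.
90 Hz mod fs = 36 Hz.
36 Hz > fs/2 = 27 Hz, folds to fs − 36 Hz = 18 Hz.
240 Hz mod fs = 24 Hz.
24 Hz ≤ fs/2 = 27 Hz, appears at 24 Hz.
198 Hz mod fs = 36 Hz.
36 Hz > fs/2 = 27 Hz, folds to fs − 36 Hz = 18 Hz.
192 Hz mod fs = 30 Hz.
30 Hz > fs/2 = 27 Hz, folds to fs − 30 Hz = 24 Hz.
120 Hz mod fs = 12 Hz.
12 Hz ≤ fs/2 = 27 Hz, appears at 12 Hz.
Distinct values: {12 Hz, 18 Hz, 24 Hz} → 3.

3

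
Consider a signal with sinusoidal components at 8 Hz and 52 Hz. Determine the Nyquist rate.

104 Hz

Highest-frequency component: 52 Hz.
Nyquist rate = 2 × 52 Hz = 104 Hz.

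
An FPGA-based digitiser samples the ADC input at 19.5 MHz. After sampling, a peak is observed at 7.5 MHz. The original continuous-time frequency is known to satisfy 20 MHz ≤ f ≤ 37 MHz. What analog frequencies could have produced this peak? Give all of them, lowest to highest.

Frequencies that alias to 7.5 MHz are k·fs ± 7.5 MHz for integer k ≥ 0.
k=0: 7.5 MHz.
k=1: 12 MHz, 27 MHz.
k=2: 31.5 MHz, 46.5 MHz.
k=3: 51 MHz, 66 MHz.
Within [20 MHz, 37 MHz]: 27 MHz, 31.5 MHz.

27 MHz, 31.5 MHz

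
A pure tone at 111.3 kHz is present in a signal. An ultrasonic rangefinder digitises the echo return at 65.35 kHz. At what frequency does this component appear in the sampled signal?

19.4 kHz

111.3 kHz mod fs = 45.95 kHz.
45.95 kHz > fs/2 = 32.675 kHz, folds to fs − 45.95 kHz = 19.4 kHz.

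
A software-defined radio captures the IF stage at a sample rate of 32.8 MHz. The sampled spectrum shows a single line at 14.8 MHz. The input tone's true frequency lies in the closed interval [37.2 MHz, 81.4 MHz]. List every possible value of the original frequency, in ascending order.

Frequencies that alias to 14.8 MHz are k·fs ± 14.8 MHz for integer k ≥ 0.
k=0: 14.8 MHz.
k=1: 18 MHz, 47.6 MHz.
k=2: 50.8 MHz, 80.4 MHz.
k=3: 83.6 MHz, 113.2 MHz.
Within [37.2 MHz, 81.4 MHz]: 47.6 MHz, 50.8 MHz, 80.4 MHz.

47.6 MHz, 50.8 MHz, 80.4 MHz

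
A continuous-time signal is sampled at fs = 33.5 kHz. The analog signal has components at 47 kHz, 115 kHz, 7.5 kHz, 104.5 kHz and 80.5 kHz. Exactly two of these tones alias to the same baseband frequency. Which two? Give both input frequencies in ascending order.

fs/2 = 16.75 kHz.
47 kHz mod fs = 13.5 kHz.
13.5 kHz ≤ fs/2 = 16.75 kHz, appears at 13.5 kHz.
115 kHz mod fs = 14.5 kHz.
14.5 kHz ≤ fs/2 = 16.75 kHz, appears at 14.5 kHz.
7.5 kHz ≤ fs/2 = 16.75 kHz, passes unchanged.
104.5 kHz mod fs = 4 kHz.
4 kHz ≤ fs/2 = 16.75 kHz, appears at 4 kHz.
80.5 kHz mod fs = 13.5 kHz.
13.5 kHz ≤ fs/2 = 16.75 kHz, appears at 13.5 kHz.
47 kHz and 80.5 kHz both map to 13.5 kHz.

47 kHz, 80.5 kHz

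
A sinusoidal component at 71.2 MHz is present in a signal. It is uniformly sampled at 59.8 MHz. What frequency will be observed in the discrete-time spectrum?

11.4 MHz

71.2 MHz mod fs = 11.4 MHz.
11.4 MHz ≤ fs/2 = 29.9 MHz, appears at 11.4 MHz.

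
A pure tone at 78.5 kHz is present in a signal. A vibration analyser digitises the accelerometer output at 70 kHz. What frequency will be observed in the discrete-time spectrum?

8.5 kHz

78.5 kHz mod fs = 8.5 kHz.
8.5 kHz ≤ fs/2 = 35 kHz, appears at 8.5 kHz.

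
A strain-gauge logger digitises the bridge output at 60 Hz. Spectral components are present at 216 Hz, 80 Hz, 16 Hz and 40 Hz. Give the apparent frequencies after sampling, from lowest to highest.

fs/2 = 30 Hz.
216 Hz mod fs = 36 Hz.
36 Hz > fs/2 = 30 Hz, folds to fs − 36 Hz = 24 Hz.
80 Hz mod fs = 20 Hz.
20 Hz ≤ fs/2 = 30 Hz, appears at 20 Hz.
16 Hz ≤ fs/2 = 30 Hz, passes unchanged.
40 Hz > fs/2 = 30 Hz, folds to fs − 40 Hz = 20 Hz.
Distinct values: {16 Hz, 20 Hz, 24 Hz}.

16 Hz, 20 Hz, 24 Hz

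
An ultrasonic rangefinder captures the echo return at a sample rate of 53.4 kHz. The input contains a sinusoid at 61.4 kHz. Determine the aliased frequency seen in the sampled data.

61.4 kHz mod fs = 8 kHz.
8 kHz ≤ fs/2 = 26.7 kHz, appears at 8 kHz.

8 kHz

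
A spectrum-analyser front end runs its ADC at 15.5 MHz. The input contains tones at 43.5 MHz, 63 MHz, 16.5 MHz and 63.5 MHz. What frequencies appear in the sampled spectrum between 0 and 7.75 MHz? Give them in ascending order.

fs/2 = 7.75 MHz.
43.5 MHz mod fs = 12.5 MHz.
12.5 MHz > fs/2 = 7.75 MHz, folds to fs − 12.5 MHz = 3 MHz.
63 MHz mod fs = 1 MHz.
1 MHz ≤ fs/2 = 7.75 MHz, appears at 1 MHz.
16.5 MHz mod fs = 1 MHz.
1 MHz ≤ fs/2 = 7.75 MHz, appears at 1 MHz.
63.5 MHz mod fs = 1.5 MHz.
1.5 MHz ≤ fs/2 = 7.75 MHz, appears at 1.5 MHz.
Distinct values: {1 MHz, 1.5 MHz, 3 MHz}.

1 MHz, 1.5 MHz, 3 MHz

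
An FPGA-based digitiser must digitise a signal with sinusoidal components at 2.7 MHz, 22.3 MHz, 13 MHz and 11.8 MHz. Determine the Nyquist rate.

44.6 MHz

Highest-frequency component: 22.3 MHz.
Nyquist rate = 2 × 22.3 MHz = 44.6 MHz.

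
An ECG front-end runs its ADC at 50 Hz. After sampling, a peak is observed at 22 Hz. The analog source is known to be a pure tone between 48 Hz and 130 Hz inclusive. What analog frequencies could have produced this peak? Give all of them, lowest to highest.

72 Hz, 78 Hz, 122 Hz, 128 Hz

Frequencies that alias to 22 Hz are k·fs ± 22 Hz for integer k ≥ 0.
k=0: 22 Hz.
k=1: 28 Hz, 72 Hz.
k=2: 78 Hz, 122 Hz.
k=3: 128 Hz, 172 Hz.
k=4: 178 Hz, 222 Hz.
Within [48 Hz, 130 Hz]: 72 Hz, 78 Hz, 122 Hz, 128 Hz.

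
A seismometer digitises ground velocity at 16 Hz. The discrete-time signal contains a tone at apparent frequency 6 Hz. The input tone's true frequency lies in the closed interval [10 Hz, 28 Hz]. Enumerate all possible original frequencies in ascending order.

Frequencies that alias to 6 Hz are k·fs ± 6 Hz for integer k ≥ 0.
k=0: 6 Hz.
k=1: 10 Hz, 22 Hz.
k=2: 26 Hz, 38 Hz.
k=3: 42 Hz, 54 Hz.
Within [10 Hz, 28 Hz]: 10 Hz, 22 Hz, 26 Hz.

10 Hz, 22 Hz, 26 Hz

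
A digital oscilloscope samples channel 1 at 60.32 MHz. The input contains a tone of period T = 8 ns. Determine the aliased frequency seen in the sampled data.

T = 8 ns → f = 1/T = 125 MHz.
125 MHz mod fs = 4.36 MHz.
4.36 MHz ≤ fs/2 = 30.16 MHz, appears at 4.36 MHz.

4.36 MHz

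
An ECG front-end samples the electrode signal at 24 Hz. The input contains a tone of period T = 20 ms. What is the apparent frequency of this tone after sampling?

2 Hz

T = 20 ms → f = 1/T = 50 Hz.
50 Hz mod fs = 2 Hz.
2 Hz ≤ fs/2 = 12 Hz, appears at 2 Hz.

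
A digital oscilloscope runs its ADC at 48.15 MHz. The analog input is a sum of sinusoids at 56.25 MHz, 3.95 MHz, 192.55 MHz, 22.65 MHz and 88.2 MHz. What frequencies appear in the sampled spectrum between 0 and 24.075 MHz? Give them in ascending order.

fs/2 = 24.075 MHz.
56.25 MHz mod fs = 8.1 MHz.
8.1 MHz ≤ fs/2 = 24.075 MHz, appears at 8.1 MHz.
3.95 MHz ≤ fs/2 = 24.075 MHz, passes unchanged.
192.55 MHz mod fs = 48.1 MHz.
48.1 MHz > fs/2 = 24.075 MHz, folds to fs − 48.1 MHz = 0.05 MHz.
22.65 MHz ≤ fs/2 = 24.075 MHz, passes unchanged.
88.2 MHz mod fs = 40.05 MHz.
40.05 MHz > fs/2 = 24.075 MHz, folds to fs − 40.05 MHz = 8.1 MHz.
Distinct values: {0.05 MHz, 3.95 MHz, 8.1 MHz, 22.65 MHz}.

0.05 MHz, 3.95 MHz, 8.1 MHz, 22.65 MHz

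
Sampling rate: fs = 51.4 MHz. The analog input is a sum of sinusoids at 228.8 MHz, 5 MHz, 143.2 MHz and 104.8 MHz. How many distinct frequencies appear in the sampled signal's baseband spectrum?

fs/2 = 25.7 MHz.
228.8 MHz mod fs = 23.2 MHz.
23.2 MHz ≤ fs/2 = 25.7 MHz, appears at 23.2 MHz.
5 MHz ≤ fs/2 = 25.7 MHz, passes unchanged.
143.2 MHz mod fs = 40.4 MHz.
40.4 MHz > fs/2 = 25.7 MHz, folds to fs − 40.4 MHz = 11 MHz.
104.8 MHz mod fs = 2 MHz.
2 MHz ≤ fs/2 = 25.7 MHz, appears at 2 MHz.
Distinct values: {2 MHz, 5 MHz, 11 MHz, 23.2 MHz} → 4.

4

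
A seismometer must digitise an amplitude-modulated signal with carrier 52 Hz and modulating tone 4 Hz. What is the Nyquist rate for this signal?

AM sidebands sit at fc ± fm = 48 Hz and 56 Hz.
Highest-frequency component: 56 Hz.
Nyquist rate = 2 × 56 Hz = 112 Hz.

112 Hz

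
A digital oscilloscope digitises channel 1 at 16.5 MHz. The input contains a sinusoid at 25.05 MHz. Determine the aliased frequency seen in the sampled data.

7.95 MHz

25.05 MHz mod fs = 8.55 MHz.
8.55 MHz > fs/2 = 8.25 MHz, folds to fs − 8.55 MHz = 7.95 MHz.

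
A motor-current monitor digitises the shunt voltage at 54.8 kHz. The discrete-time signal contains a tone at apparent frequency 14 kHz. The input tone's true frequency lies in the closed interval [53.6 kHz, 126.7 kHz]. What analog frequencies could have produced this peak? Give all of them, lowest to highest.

68.8 kHz, 95.6 kHz, 123.6 kHz

Frequencies that alias to 14 kHz are k·fs ± 14 kHz for integer k ≥ 0.
k=0: 14 kHz.
k=1: 40.8 kHz, 68.8 kHz.
k=2: 95.6 kHz, 123.6 kHz.
k=3: 150.4 kHz, 178.4 kHz.
Within [53.6 kHz, 126.7 kHz]: 68.8 kHz, 95.6 kHz, 123.6 kHz.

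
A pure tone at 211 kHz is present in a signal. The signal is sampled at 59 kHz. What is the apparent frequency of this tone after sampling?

211 kHz mod fs = 34 kHz.
34 kHz > fs/2 = 29.5 kHz, folds to fs − 34 kHz = 25 kHz.

25 kHz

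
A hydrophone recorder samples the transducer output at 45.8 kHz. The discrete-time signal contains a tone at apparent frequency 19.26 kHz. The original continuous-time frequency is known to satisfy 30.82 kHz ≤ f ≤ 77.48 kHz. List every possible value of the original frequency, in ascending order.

Frequencies that alias to 19.26 kHz are k·fs ± 19.26 kHz for integer k ≥ 0.
k=0: 19.26 kHz.
k=1: 26.54 kHz, 65.06 kHz.
k=2: 72.34 kHz, 110.86 kHz.
k=3: 118.14 kHz, 156.66 kHz.
Within [30.82 kHz, 77.48 kHz]: 65.06 kHz, 72.34 kHz.

65.06 kHz, 72.34 kHz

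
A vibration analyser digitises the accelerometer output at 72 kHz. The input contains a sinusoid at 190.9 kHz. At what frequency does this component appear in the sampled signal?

25.1 kHz

190.9 kHz mod fs = 46.9 kHz.
46.9 kHz > fs/2 = 36 kHz, folds to fs − 46.9 kHz = 25.1 kHz.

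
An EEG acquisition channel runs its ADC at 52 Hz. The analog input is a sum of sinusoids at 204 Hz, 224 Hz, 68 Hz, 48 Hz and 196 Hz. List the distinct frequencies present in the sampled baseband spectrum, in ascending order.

fs/2 = 26 Hz.
204 Hz mod fs = 48 Hz.
48 Hz > fs/2 = 26 Hz, folds to fs − 48 Hz = 4 Hz.
224 Hz mod fs = 16 Hz.
16 Hz ≤ fs/2 = 26 Hz, appears at 16 Hz.
68 Hz mod fs = 16 Hz.
16 Hz ≤ fs/2 = 26 Hz, appears at 16 Hz.
48 Hz > fs/2 = 26 Hz, folds to fs − 48 Hz = 4 Hz.
196 Hz mod fs = 40 Hz.
40 Hz > fs/2 = 26 Hz, folds to fs − 40 Hz = 12 Hz.
Distinct values: {4 Hz, 12 Hz, 16 Hz}.

4 Hz, 12 Hz, 16 Hz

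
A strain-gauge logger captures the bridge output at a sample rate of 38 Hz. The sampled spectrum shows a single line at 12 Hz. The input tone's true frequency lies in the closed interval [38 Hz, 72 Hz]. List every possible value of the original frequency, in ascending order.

50 Hz, 64 Hz

Frequencies that alias to 12 Hz are k·fs ± 12 Hz for integer k ≥ 0.
k=0: 12 Hz.
k=1: 26 Hz, 50 Hz.
k=2: 64 Hz, 88 Hz.
k=3: 102 Hz, 126 Hz.
Within [38 Hz, 72 Hz]: 50 Hz, 64 Hz.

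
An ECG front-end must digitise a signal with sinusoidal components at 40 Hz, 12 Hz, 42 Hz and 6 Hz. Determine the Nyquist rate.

84 Hz

Highest-frequency component: 42 Hz.
Nyquist rate = 2 × 42 Hz = 84 Hz.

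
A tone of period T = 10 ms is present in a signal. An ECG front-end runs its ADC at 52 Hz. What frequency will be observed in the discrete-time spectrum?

T = 10 ms → f = 1/T = 100 Hz.
100 Hz mod fs = 48 Hz.
48 Hz > fs/2 = 26 Hz, folds to fs − 48 Hz = 4 Hz.

4 Hz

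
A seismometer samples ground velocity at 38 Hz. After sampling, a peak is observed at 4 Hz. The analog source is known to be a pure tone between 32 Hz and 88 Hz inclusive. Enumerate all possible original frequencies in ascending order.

Frequencies that alias to 4 Hz are k·fs ± 4 Hz for integer k ≥ 0.
k=0: 4 Hz.
k=1: 34 Hz, 42 Hz.
k=2: 72 Hz, 80 Hz.
k=3: 110 Hz, 118 Hz.
Within [32 Hz, 88 Hz]: 34 Hz, 42 Hz, 72 Hz, 80 Hz.

34 Hz, 42 Hz, 72 Hz, 80 Hz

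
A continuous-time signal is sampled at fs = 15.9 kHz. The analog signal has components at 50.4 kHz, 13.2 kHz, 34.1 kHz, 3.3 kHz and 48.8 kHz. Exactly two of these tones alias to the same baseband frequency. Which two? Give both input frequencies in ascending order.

13.2 kHz, 50.4 kHz

fs/2 = 7.95 kHz.
50.4 kHz mod fs = 2.7 kHz.
2.7 kHz ≤ fs/2 = 7.95 kHz, appears at 2.7 kHz.
13.2 kHz > fs/2 = 7.95 kHz, folds to fs − 13.2 kHz = 2.7 kHz.
34.1 kHz mod fs = 2.3 kHz.
2.3 kHz ≤ fs/2 = 7.95 kHz, appears at 2.3 kHz.
3.3 kHz ≤ fs/2 = 7.95 kHz, passes unchanged.
48.8 kHz mod fs = 1.1 kHz.
1.1 kHz ≤ fs/2 = 7.95 kHz, appears at 1.1 kHz.
13.2 kHz and 50.4 kHz both map to 2.7 kHz.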